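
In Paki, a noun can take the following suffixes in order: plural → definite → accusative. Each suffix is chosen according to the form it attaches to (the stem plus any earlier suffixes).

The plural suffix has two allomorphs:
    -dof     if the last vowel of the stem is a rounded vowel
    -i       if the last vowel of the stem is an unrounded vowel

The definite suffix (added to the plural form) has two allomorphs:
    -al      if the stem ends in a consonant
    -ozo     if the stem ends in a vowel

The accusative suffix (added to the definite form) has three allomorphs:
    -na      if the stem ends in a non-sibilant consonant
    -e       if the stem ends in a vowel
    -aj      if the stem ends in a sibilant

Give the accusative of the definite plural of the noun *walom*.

walomdofalna

*walom* — last vowel /o/ (a rounded vowel) → -dof → *walomdof*.
The plural form *walomdof* — final sound /f/ (a consonant) → -al → *walomdofal*.
Since the final sound of the definite form *walomdofal* is /l/ (a non-sibilant consonant), it takes -na, giving *walomdofalna*.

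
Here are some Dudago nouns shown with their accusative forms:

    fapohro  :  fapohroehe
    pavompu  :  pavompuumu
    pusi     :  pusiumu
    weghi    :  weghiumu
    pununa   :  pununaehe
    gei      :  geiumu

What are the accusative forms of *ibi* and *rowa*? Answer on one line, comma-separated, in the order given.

The alternation tracks the last vowel of the stem — -umu when the last vowel of the stem is a high vowel (*pavompu*, *pusi*, *weghi*, *gei*); -ehe when the last vowel of the stem is a non-high vowel (*fapohro*, *pununa*).
*ibi* — last vowel /i/ (a high vowel) → -umu → *ibiumu*.
The last vowel of *rowa* is /a/, which is a non-high vowel, so the suffix is -ehe, giving *rowaehe*.

ibiumu, rowaehe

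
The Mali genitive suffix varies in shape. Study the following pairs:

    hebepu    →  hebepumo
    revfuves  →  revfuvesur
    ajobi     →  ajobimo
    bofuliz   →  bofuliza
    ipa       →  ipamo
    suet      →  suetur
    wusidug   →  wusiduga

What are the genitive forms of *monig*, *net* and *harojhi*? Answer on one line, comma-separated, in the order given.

moniga, netur, harojhimo

The pattern is voicing of the final sound: -ur when the stem ends in a voiceless consonant (*revfuves*, *suet*); -a when the stem ends in a voiced consonant (*bofuliz*, *wusidug*); -mo when the stem ends in a vowel (*hebepu*, *ajobi*, *ipa*).
*monig*: final sound = /g/, a voiced consonant → -a → *moniga*.
*net* — final sound /t/ (a voiceless consonant) → -ur → *netur*.
The final sound of *harojhi* is /i/, which is a vowel, so the suffix is -mo, giving *harojhimo*.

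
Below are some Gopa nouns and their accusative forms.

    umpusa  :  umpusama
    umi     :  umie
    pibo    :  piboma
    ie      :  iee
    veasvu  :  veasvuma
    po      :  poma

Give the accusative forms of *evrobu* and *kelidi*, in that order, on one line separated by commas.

The alternation tracks the last vowel of the stem — -e when the last vowel of the stem is a front vowel (*umi*, *ie*); -ma when the last vowel of the stem is a back vowel (*umpusa*, *pibo*, *veasvu*, *po*).
The last vowel of *evrobu* is /u/, which is a back vowel, so the suffix is -ma, giving *evrobuma*.
Since the last vowel of *kelidi* is /i/ (a front vowel), it takes -e, giving *kelidie*.

evrobuma, kelidie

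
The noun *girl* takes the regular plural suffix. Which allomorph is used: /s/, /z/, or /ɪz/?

The stem *girl* ends in a voiced non-sibilant sound.
The plural suffix surfaces as /ɪz/ after sibilants, /s/ after other voiceless consonants, and /z/ after other voiced sounds.
So the plural -s on *girl* is pronounced /z/.

/z/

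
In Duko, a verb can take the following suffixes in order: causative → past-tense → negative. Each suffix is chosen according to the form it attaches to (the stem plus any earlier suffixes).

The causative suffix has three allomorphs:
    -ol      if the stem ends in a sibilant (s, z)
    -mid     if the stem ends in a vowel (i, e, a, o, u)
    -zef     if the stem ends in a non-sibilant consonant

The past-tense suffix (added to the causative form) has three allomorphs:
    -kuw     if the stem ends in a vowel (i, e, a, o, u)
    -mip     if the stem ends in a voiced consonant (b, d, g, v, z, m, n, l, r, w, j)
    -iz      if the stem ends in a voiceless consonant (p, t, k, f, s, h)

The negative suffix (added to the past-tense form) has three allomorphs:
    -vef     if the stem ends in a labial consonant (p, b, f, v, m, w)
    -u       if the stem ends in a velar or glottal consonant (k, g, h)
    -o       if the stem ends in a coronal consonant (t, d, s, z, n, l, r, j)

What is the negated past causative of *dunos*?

*dunos* — final sound /s/ (a sibilant) → -ol → *dunosol*.
The final sound of the causative form *dunosol* is /l/, which is a voiced consonant, so the past-tense suffix is -mip, giving *dunosolmip*.
The final consonant of the past-tense form *dunosolmip* is /p/, which is labial, so the negative suffix is -vef, giving *dunosolmipvef*.

dunosolmipvef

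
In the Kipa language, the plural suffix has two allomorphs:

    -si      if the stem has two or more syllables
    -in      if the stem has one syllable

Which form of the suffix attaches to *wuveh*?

-si

*wuveh* (2 syllables) → -si.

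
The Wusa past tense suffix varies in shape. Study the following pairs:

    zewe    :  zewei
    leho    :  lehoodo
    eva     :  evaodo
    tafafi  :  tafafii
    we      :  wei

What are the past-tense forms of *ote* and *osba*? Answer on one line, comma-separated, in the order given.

The alternation tracks the last vowel of the stem — -i when the last vowel of the stem is a front vowel (*zewe*, *tafafi*, *we*); -odo when the last vowel of the stem is a back vowel (*leho*, *eva*).
Since the last vowel of *ote* is /e/ (a front vowel), it takes -i, giving *otei*.
The last vowel of *osba* is /a/, which is a back vowel, so the suffix is -odo, giving *osbaodo*.

otei, osbaodo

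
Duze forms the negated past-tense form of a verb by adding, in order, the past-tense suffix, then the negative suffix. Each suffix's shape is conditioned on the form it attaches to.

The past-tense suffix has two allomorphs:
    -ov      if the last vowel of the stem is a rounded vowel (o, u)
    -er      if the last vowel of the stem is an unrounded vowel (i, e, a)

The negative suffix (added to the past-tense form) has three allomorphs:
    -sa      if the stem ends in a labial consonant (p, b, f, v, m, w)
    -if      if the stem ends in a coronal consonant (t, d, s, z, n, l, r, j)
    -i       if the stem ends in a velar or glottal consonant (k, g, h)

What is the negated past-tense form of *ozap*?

ozaperif

Since the last vowel of *ozap* is /a/ (an unrounded vowel), it takes -er, giving *ozaper*.
Since the final consonant of the past-tense form *ozaper* is /r/ (coronal), it takes -if, giving *ozaperif*.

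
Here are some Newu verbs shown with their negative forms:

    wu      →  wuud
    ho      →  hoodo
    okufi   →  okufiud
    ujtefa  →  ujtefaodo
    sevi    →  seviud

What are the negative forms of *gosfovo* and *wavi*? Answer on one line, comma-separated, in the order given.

gosfovoodo, waviud

Looking at the last vowel of each stem: -ud when the last vowel of the stem is a high vowel (*wu*, *okufi*, *sevi*); -odo when the last vowel of the stem is a non-high vowel (*ho*, *ujtefa*).
*gosfovo*: last vowel = /o/, a non-high vowel → -odo → *gosfovoodo*.
*wavi*: last vowel = /i/, a high vowel → -ud → *waviud*.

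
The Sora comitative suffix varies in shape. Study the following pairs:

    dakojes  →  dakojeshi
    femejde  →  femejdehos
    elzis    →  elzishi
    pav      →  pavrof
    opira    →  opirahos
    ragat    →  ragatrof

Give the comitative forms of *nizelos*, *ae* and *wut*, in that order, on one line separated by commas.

Looking at the final sound of each stem: -hi when the stem ends in a sibilant (*dakojes*, *elzis*); -rof when the stem ends in a non-sibilant consonant (*pav*, *ragat*); -hos when the stem ends in a vowel (*femejde*, *opira*).
Since the final sound of *nizelos* is /s/ (a sibilant), it takes -hi, giving *nizeloshi*.
*ae* — final sound /e/ (a vowel) → -hos → *aehos*.
*wut* — final sound /t/ (a non-sibilant consonant) → -rof → *wutrof*.

nizeloshi, aehos, wutrof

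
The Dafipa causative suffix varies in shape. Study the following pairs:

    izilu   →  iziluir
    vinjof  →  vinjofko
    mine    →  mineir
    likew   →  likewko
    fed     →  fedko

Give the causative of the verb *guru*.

guruir

The suffix is conditioned by the final sound: -ko when the stem ends in a consonant (*vinjof*, *likew*, *fed*); -ir when the stem ends in a vowel (*izilu*, *mine*).
*guru* — final sound /u/ (a vowel) → -ir → *guruir*.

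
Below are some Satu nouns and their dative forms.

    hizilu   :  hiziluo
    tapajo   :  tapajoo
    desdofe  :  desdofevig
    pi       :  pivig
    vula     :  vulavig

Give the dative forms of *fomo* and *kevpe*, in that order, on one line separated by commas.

The suffix is conditioned by the last vowel: -o when the last vowel of the stem is a rounded vowel (*hizilu*, *tapajo*); -vig when the last vowel of the stem is an unrounded vowel (*desdofe*, *pi*, *vula*).
*fomo* — last vowel /o/ (a rounded vowel) → -o → *fomoo*.
The last vowel of *kevpe* is /e/, which is an unrounded vowel, so the suffix is -vig, giving *kevpevig*.

fomoo, kevpevig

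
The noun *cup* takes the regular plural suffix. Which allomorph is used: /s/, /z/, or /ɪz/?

/s/

The stem *cup* ends in a voiceless non-sibilant consonant.
The plural suffix surfaces as /ɪz/ after sibilants, /s/ after other voiceless consonants, and /z/ after other voiced sounds.
So the plural -s on *cup* is pronounced /s/.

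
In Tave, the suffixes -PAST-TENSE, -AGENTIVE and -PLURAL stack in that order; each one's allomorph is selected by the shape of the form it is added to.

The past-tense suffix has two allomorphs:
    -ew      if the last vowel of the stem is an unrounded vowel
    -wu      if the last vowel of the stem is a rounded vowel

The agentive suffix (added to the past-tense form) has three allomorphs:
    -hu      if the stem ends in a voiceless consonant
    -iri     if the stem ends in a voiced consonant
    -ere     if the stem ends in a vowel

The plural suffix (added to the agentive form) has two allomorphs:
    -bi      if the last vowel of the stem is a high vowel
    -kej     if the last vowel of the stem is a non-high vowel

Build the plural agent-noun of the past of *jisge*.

*jisge*: last vowel = /e/, an unrounded vowel → -ew → *jisgeew*.
The final sound of the past-tense form *jisgeew* is /w/, which is a voiced consonant, so the agentive suffix is -iri, giving *jisgeewiri*.
The agentive form *jisgeewiri*: last vowel = /i/, a high vowel → -bi → *jisgeewiribi*.

jisgeewiribi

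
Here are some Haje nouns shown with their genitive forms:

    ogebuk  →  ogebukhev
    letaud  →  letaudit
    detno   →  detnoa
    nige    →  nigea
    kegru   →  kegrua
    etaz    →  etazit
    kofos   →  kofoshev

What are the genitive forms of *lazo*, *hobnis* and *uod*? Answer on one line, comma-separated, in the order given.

lazoa, hobnishev, uodit

The alternation tracks the final sound of the stem — -hev when the stem ends in a voiceless consonant (*ogebuk*, *kofos*); -it when the stem ends in a voiced consonant (*letaud*, *etaz*); -a when the stem ends in a vowel (*detno*, *nige*, *kegru*).
*lazo*: final sound = /o/, a vowel → -a → *lazoa*.
*hobnis* — final sound /s/ (a voiceless consonant) → -hev → *hobnishev*.
*uod*: final sound = /d/, a voiced consonant → -it → *uodit*.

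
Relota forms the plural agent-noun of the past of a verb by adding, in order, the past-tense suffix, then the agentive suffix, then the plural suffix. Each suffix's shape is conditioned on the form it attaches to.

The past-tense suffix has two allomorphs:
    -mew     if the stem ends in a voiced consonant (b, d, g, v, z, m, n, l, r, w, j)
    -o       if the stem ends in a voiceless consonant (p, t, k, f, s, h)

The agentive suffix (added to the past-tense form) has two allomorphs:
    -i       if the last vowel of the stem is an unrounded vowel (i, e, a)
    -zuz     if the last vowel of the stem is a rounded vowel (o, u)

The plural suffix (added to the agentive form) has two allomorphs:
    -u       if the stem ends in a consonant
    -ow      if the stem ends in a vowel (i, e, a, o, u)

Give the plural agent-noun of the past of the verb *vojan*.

The final consonant of *vojan* is /n/, which is voiced, so the past-tense suffix is -mew, giving *vojanmew*.
The past-tense form *vojanmew*: last vowel = /e/, an unrounded vowel → -i → *vojanmewi*.
Since the final sound of the agentive form *vojanmewi* is /i/ (a vowel), it takes -ow, giving *vojanmewiow*.

vojanmewiow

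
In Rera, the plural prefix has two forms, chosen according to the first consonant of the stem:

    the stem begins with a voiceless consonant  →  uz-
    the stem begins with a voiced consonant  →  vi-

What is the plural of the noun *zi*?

*zi*: first consonant = /z/, voiced → vi- → *vizi*.

vizi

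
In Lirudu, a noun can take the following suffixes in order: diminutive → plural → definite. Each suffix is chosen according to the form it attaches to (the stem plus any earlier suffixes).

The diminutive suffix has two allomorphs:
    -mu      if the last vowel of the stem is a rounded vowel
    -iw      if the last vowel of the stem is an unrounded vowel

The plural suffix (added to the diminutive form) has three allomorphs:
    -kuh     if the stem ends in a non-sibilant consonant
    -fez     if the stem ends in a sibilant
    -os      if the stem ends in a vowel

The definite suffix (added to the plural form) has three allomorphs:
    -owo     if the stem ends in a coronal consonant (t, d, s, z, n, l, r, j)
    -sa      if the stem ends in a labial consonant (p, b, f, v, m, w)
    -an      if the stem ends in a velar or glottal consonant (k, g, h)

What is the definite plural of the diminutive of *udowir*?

The last vowel of *udowir* is /i/, which is an unrounded vowel, so the diminutive suffix is -iw, giving *udowiriw*.
The final sound of the diminutive form *udowiriw* is /w/, which is a non-sibilant consonant, so the plural suffix is -kuh, giving *udowiriwkuh*.
The final consonant of the plural form *udowiriwkuh* is /h/, which is velar/glottal, so the definite suffix is -an, giving *udowiriwkuhan*.

udowiriwkuhan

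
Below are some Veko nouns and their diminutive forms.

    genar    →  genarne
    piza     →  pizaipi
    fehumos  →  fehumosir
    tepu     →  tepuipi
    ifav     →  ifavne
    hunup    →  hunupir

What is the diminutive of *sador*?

sadorne

Looking at the final sound of each stem: -ir when the stem ends in a voiceless consonant (*fehumos*, *hunup*); -ne when the stem ends in a voiced consonant (*genar*, *ifav*); -ipi when the stem ends in a vowel (*piza*, *tepu*).
Since the final sound of *sador* is /r/ (a voiced consonant), it takes -ne, giving *sadorne*.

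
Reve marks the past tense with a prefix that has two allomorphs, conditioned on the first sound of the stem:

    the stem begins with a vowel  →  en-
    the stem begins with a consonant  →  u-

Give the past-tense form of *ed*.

ened

Since the first sound of *ed* is /e/ (a vowel), it takes en-, giving *ened*.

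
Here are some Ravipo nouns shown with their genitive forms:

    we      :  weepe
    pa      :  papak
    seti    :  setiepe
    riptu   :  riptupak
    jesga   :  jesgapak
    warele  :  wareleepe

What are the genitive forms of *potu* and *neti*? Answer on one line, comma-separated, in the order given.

potupak, netiepe

The suffix is conditioned by the last vowel: -epe when the last vowel of the stem is a front vowel (*we*, *seti*, *warele*); -pak when the last vowel of the stem is a back vowel (*pa*, *riptu*, *jesga*).
*potu* — last vowel /u/ (a back vowel) → -pak → *potupak*.
*neti*: last vowel = /i/, a front vowel → -epe → *netiepe*.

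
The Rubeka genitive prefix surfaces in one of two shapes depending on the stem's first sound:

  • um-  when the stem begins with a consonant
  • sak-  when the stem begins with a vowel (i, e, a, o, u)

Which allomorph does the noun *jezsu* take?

Since the first sound of *jezsu* is /j/ (a consonant), it takes um-.

um-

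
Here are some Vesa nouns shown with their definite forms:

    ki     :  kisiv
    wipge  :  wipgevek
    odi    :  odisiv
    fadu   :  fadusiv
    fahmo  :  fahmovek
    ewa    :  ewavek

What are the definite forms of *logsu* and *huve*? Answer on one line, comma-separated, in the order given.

Looking at the last vowel of each stem: -siv when the last vowel of the stem is a high vowel (*ki*, *odi*, *fadu*); -vek when the last vowel of the stem is a non-high vowel (*wipge*, *fahmo*, *ewa*).
Since the last vowel of *logsu* is /u/ (a high vowel), it takes -siv, giving *logsusiv*.
Since the last vowel of *huve* is /e/ (a non-high vowel), it takes -vek, giving *huvevek*.

logsusiv, huvevek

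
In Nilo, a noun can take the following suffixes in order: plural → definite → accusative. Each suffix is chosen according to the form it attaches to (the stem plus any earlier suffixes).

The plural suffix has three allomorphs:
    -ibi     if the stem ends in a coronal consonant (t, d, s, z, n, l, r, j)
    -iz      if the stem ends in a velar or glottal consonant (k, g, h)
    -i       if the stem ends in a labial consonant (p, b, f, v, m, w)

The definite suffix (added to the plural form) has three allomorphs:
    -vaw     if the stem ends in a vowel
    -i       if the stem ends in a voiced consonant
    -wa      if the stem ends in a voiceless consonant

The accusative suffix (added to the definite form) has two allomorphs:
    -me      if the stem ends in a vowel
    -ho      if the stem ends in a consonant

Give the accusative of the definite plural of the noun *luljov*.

*luljov*: final consonant = /v/, labial → -i → *luljovi*.
The plural form *luljovi* — final sound /i/ (a vowel) → -vaw → *luljovivaw*.
The definite form *luljovivaw* — final sound /w/ (a consonant) → -ho → *luljovivawho*.

luljovivawho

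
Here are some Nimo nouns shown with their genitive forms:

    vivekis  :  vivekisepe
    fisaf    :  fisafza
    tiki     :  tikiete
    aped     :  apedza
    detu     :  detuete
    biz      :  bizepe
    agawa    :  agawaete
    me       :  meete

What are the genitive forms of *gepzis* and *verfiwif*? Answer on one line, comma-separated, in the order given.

The alternation tracks the final sound of the stem — -epe when the stem ends in a sibilant (*vivekis*, *biz*); -za when the stem ends in a non-sibilant consonant (*fisaf*, *aped*); -ete when the stem ends in a vowel (*tiki*, *detu*, *agawa*, *me*).
The final sound of *gepzis* is /s/, which is a sibilant, so the suffix is -epe, giving *gepzisepe*.
Since the final sound of *verfiwif* is /f/ (a non-sibilant consonant), it takes -za, giving *verfiwifza*.

gepzisepe, verfiwifza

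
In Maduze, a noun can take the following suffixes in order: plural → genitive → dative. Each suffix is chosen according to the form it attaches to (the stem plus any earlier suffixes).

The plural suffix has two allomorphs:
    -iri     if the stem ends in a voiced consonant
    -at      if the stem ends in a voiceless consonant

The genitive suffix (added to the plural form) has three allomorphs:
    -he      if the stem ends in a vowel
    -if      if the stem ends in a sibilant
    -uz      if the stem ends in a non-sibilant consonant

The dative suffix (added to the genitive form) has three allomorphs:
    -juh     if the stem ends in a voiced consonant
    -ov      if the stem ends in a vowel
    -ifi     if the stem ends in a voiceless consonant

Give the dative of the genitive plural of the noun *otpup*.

*otpup* — final consonant /p/ (voiceless) → -at → *otpupat*.
The plural form *otpupat* — final sound /t/ (a non-sibilant consonant) → -uz → *otpupatuz*.
The genitive form *otpupatuz*: final sound = /z/, a voiced consonant → -juh → *otpupatuzjuh*.

otpupatuzjuh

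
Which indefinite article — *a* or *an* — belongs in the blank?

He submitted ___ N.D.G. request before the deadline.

an

The indefinite article is chosen by the initial *sound* of the following word, not its spelling.
The initialism *N.D.G.* is read letter by letter; the first letter, N, is pronounced /ɛn/, which begins with a vowel sound.
So the article is *an*: He submitted an N.D.G. request before the deadline.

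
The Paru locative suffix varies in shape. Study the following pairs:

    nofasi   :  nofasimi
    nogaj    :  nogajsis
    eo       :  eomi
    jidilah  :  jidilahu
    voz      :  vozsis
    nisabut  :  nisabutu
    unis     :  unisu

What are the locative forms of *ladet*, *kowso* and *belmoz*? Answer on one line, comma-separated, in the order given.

ladetu, kowsomi, belmozsis

The alternation tracks the final sound of the stem — -u when the stem ends in a voiceless consonant (*jidilah*, *nisabut*, *unis*); -sis when the stem ends in a voiced consonant (*nogaj*, *voz*); -mi when the stem ends in a vowel (*nofasi*, *eo*).
*ladet* — final sound /t/ (a voiceless consonant) → -u → *ladetu*.
*kowso* — final sound /o/ (a vowel) → -mi → *kowsomi*.
*belmoz*: final sound = /z/, a voiced consonant → -sis → *belmozsis*.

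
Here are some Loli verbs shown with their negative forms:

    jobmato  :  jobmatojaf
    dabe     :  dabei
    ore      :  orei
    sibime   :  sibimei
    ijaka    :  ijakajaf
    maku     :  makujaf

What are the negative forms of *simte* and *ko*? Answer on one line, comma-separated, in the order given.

The suffix is conditioned by the last vowel: -i when the last vowel of the stem is a front vowel (*dabe*, *ore*, *sibime*); -jaf when the last vowel of the stem is a back vowel (*jobmato*, *ijaka*, *maku*).
Since the last vowel of *simte* is /e/ (a front vowel), it takes -i, giving *simtei*.
*ko* — last vowel /o/ (a back vowel) → -jaf → *kojaf*.

simtei, kojaf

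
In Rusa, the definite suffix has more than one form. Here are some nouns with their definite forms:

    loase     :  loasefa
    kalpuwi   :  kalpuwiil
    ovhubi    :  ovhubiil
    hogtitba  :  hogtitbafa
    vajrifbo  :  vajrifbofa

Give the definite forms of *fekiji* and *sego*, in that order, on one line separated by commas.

fekijiil, segofa

Looking at the last vowel of each stem: -il when the last vowel of the stem is a high vowel (*kalpuwi*, *ovhubi*); -fa when the last vowel of the stem is a non-high vowel (*loase*, *hogtitba*, *vajrifbo*).
Since the last vowel of *fekiji* is /i/ (a high vowel), it takes -il, giving *fekijiil*.
The last vowel of *sego* is /o/, which is a non-high vowel, so the suffix is -fa, giving *segofa*.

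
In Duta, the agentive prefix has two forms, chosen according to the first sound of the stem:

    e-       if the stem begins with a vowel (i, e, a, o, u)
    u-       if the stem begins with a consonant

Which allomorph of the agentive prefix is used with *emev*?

The first sound of *emev* is /e/, which is a vowel, so the prefix is e-.

e-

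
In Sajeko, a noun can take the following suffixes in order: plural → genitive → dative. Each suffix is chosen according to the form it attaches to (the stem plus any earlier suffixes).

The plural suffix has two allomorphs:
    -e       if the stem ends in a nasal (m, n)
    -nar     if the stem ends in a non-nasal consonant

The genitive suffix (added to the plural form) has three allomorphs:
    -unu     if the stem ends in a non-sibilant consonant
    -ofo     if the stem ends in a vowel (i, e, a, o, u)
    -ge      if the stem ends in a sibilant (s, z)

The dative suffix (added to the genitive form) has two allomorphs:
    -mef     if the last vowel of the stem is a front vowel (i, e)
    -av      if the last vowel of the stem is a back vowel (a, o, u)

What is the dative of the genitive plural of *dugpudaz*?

dugpudaznarunuav

The final consonant of *dugpudaz* is /z/, which is non-nasal, so the plural suffix is -nar, giving *dugpudaznar*.
The plural form *dugpudaznar* — final sound /r/ (a non-sibilant consonant) → -unu → *dugpudaznarunu*.
The genitive form *dugpudaznarunu*: last vowel = /u/, a back vowel → -av → *dugpudaznarunuav*.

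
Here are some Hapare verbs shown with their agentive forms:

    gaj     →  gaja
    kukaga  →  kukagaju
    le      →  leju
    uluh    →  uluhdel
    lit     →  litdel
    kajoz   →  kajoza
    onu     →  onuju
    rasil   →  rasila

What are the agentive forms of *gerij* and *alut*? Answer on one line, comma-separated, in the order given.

gerija, alutdel

Looking at the final sound of each stem: -del when the stem ends in a voiceless consonant (*uluh*, *lit*); -a when the stem ends in a voiced consonant (*gaj*, *kajoz*, *rasil*); -ju when the stem ends in a vowel (*kukaga*, *le*, *onu*).
The final sound of *gerij* is /j/, which is a voiced consonant, so the suffix is -a, giving *gerija*.
*alut*: final sound = /t/, a voiceless consonant → -del → *alutdel*.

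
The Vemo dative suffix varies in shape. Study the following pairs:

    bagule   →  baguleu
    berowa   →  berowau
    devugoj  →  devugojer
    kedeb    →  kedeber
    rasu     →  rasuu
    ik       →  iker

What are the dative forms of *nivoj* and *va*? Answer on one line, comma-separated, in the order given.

nivojer, vau

The suffix is conditioned by the final sound: -er when the stem ends in a consonant (*devugoj*, *kedeb*, *ik*); -u when the stem ends in a vowel (*bagule*, *berowa*, *rasu*).
Since the final sound of *nivoj* is /j/ (a consonant), it takes -er, giving *nivojer*.
Since the final sound of *va* is /a/ (a vowel), it takes -u, giving *vau*.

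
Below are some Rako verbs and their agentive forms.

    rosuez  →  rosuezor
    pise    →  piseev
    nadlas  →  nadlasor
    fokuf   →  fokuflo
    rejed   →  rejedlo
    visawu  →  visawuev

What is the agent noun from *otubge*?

The pattern is sibilance of the final sound: -or when the stem ends in a sibilant (*rosuez*, *nadlas*); -lo when the stem ends in a non-sibilant consonant (*fokuf*, *rejed*); -ev when the stem ends in a vowel (*pise*, *visawu*).
*otubge* — final sound /e/ (a vowel) → -ev → *otubgeev*.

otubgeev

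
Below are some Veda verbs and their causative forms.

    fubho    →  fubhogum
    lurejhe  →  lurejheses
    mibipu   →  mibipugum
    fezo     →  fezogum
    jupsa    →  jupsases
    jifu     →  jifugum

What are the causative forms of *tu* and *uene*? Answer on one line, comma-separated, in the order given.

The pattern is rounding harmony: -gum when the last vowel of the stem is a rounded vowel (*fubho*, *mibipu*, *fezo*, *jifu*); -ses when the last vowel of the stem is an unrounded vowel (*lurejhe*, *jupsa*).
The last vowel of *tu* is /u/, which is a rounded vowel, so the suffix is -gum, giving *tugum*.
*uene* — last vowel /e/ (an unrounded vowel) → -ses → *ueneses*.

tugum, ueneses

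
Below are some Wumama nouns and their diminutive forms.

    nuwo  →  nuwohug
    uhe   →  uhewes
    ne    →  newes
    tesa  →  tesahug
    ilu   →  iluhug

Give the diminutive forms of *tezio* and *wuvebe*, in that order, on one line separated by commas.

The pattern is front/back vowel harmony: -wes when the last vowel of the stem is a front vowel (*uhe*, *ne*); -hug when the last vowel of the stem is a back vowel (*nuwo*, *tesa*, *ilu*).
*tezio* — last vowel /o/ (a back vowel) → -hug → *teziohug*.
*wuvebe* — last vowel /e/ (a front vowel) → -wes → *wuvebewes*.

teziohug, wuvebewes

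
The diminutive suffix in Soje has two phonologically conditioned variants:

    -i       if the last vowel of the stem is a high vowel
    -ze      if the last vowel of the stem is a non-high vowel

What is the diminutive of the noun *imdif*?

imdifi

Since the last vowel of *imdif* is /i/ (a high vowel), it takes -i, giving *imdifi*.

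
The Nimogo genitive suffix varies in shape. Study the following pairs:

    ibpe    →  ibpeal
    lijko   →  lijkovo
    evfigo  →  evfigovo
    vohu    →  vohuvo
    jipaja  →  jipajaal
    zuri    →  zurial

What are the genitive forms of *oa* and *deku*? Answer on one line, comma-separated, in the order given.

The alternation tracks the last vowel of the stem — -vo when the last vowel of the stem is a rounded vowel (*lijko*, *evfigo*, *vohu*); -al when the last vowel of the stem is an unrounded vowel (*ibpe*, *jipaja*, *zuri*).
*oa*: last vowel = /a/, an unrounded vowel → -al → *oaal*.
The last vowel of *deku* is /u/, which is a rounded vowel, so the suffix is -vo, giving *dekuvo*.

oaal, dekuvo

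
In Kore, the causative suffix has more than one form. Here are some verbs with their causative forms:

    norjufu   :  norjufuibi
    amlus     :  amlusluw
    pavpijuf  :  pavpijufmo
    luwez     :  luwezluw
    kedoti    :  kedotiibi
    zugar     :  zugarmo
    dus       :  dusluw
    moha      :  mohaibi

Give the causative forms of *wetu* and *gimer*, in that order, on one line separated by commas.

wetuibi, gimermo

The alternation tracks the final sound of the stem — -luw when the stem ends in a sibilant (*amlus*, *luwez*, *dus*); -mo when the stem ends in a non-sibilant consonant (*pavpijuf*, *zugar*); -ibi when the stem ends in a vowel (*norjufu*, *kedoti*, *moha*).
*wetu* — final sound /u/ (a vowel) → -ibi → *wetuibi*.
The final sound of *gimer* is /r/, which is a non-sibilant consonant, so the suffix is -mo, giving *gimermo*.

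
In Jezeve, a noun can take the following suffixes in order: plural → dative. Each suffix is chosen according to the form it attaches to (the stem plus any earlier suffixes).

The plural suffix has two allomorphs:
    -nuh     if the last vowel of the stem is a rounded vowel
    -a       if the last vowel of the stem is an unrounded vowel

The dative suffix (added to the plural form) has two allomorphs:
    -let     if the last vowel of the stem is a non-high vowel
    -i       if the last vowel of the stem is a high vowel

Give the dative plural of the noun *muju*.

mujunuhi

*muju*: last vowel = /u/, a rounded vowel → -nuh → *mujunuh*.
The plural form *mujunuh*: last vowel = /u/, a high vowel → -i → *mujunuhi*.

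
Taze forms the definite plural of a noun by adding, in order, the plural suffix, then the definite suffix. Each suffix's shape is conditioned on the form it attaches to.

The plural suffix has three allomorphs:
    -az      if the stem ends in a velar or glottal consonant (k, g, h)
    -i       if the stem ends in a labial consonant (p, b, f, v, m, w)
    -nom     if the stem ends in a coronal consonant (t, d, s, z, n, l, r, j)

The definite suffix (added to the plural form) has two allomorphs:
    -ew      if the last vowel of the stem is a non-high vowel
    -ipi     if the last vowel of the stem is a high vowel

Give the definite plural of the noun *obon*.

The final consonant of *obon* is /n/, which is coronal, so the plural suffix is -nom, giving *obonnom*.
The plural form *obonnom* — last vowel /o/ (a non-high vowel) → -ew → *obonnomew*.

obonnomew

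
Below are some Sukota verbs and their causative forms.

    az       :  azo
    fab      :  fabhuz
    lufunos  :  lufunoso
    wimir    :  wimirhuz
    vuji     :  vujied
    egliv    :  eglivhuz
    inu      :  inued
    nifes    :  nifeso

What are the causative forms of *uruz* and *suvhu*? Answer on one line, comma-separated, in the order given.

Looking at the final sound of each stem: -o when the stem ends in a sibilant (*az*, *lufunos*, *nifes*); -huz when the stem ends in a non-sibilant consonant (*fab*, *wimir*, *egliv*); -ed when the stem ends in a vowel (*vuji*, *inu*).
The final sound of *uruz* is /z/, which is a sibilant, so the suffix is -o, giving *uruzo*.
*suvhu*: final sound = /u/, a vowel → -ed → *suvhued*.

uruzo, suvhued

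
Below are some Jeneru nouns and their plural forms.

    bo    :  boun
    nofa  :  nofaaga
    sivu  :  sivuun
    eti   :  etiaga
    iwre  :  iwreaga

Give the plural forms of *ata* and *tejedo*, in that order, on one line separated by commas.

ataaga, tejedoun

Looking at the last vowel of each stem: -un when the last vowel of the stem is a rounded vowel (*bo*, *sivu*); -aga when the last vowel of the stem is an unrounded vowel (*nofa*, *eti*, *iwre*).
*ata* — last vowel /a/ (an unrounded vowel) → -aga → *ataaga*.
The last vowel of *tejedo* is /o/, which is a rounded vowel, so the suffix is -un, giving *tejedoun*.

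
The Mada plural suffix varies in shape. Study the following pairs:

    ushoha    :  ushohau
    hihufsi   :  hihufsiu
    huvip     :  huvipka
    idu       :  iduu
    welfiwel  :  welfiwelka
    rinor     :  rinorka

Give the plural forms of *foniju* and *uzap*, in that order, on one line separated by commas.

The alternation tracks the final sound of the stem — -ka when the stem ends in a consonant (*huvip*, *welfiwel*, *rinor*); -u when the stem ends in a vowel (*ushoha*, *hihufsi*, *idu*).
*foniju* — final sound /u/ (a vowel) → -u → *fonijuu*.
Since the final sound of *uzap* is /p/ (a consonant), it takes -ka, giving *uzapka*.

fonijuu, uzapka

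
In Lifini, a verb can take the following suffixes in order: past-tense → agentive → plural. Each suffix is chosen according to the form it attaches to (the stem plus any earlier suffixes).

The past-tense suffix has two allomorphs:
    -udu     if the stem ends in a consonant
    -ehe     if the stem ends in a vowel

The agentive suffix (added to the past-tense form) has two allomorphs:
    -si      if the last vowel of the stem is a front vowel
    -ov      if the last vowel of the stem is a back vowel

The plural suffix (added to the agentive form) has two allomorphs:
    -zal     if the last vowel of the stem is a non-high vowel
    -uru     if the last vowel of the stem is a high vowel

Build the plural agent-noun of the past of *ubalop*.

*ubalop*: final sound = /p/, a consonant → -udu → *ubalopudu*.
The past-tense form *ubalopudu* — last vowel /u/ (a back vowel) → -ov → *ubalopuduov*.
The last vowel of the agentive form *ubalopuduov* is /o/, which is a non-high vowel, so the plural suffix is -zal, giving *ubalopuduovzal*.

ubalopuduovzal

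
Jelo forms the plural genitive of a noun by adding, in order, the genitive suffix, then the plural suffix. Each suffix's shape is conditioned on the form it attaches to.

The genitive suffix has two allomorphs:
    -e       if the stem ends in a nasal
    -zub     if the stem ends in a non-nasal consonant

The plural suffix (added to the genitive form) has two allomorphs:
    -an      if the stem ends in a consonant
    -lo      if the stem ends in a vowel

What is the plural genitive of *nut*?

nutzuban

*nut* — final consonant /t/ (non-nasal) → -zub → *nutzub*.
The genitive form *nutzub* — final sound /b/ (a consonant) → -an → *nutzuban*.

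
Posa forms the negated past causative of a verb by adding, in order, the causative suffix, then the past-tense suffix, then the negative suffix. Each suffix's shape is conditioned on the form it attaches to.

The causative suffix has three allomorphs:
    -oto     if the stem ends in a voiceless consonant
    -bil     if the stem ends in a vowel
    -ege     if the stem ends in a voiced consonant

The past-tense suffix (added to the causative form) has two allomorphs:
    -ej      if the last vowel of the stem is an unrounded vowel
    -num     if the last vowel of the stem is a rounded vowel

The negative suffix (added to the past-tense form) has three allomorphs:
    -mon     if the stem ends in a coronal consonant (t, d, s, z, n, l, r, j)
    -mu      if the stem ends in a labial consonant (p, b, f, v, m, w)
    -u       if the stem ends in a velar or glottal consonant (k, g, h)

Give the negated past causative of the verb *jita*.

*jita*: final sound = /a/, a vowel → -bil → *jitabil*.
The last vowel of the causative form *jitabil* is /i/, which is an unrounded vowel, so the past-tense suffix is -ej, giving *jitabilej*.
The past-tense form *jitabilej*: final consonant = /j/, coronal → -mon → *jitabilejmon*.

jitabilejmon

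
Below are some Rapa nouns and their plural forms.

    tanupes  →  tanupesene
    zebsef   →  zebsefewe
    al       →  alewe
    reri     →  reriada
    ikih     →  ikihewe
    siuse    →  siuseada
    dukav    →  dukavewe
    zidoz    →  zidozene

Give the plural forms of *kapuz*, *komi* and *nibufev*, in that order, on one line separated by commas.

The suffix is conditioned by the final sound: -ene when the stem ends in a sibilant (*tanupes*, *zidoz*); -ewe when the stem ends in a non-sibilant consonant (*zebsef*, *al*, *ikih*, *dukav*); -ada when the stem ends in a vowel (*reri*, *siuse*).
*kapuz* — final sound /z/ (a sibilant) → -ene → *kapuzene*.
*komi*: final sound = /i/, a vowel → -ada → *komiada*.
Since the final sound of *nibufev* is /v/ (a non-sibilant consonant), it takes -ewe, giving *nibufevewe*.

kapuzene, komiada, nibufevewe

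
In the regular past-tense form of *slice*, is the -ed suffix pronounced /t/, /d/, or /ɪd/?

The stem *slice* ends in a voiceless consonant other than /t/.
The -ed suffix is realized as /ɪd/ after /t, d/; as /t/ after other voiceless consonants; and as /d/ after other voiced sounds.
So -ed on *slice* is pronounced /t/.

/t/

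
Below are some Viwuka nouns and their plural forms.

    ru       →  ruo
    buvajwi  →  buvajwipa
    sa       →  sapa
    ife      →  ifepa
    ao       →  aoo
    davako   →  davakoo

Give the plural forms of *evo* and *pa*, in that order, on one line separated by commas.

evoo, papa

The pattern is rounding harmony: -o when the last vowel of the stem is a rounded vowel (*ru*, *ao*, *davako*); -pa when the last vowel of the stem is an unrounded vowel (*buvajwi*, *sa*, *ife*).
*evo*: last vowel = /o/, a rounded vowel → -o → *evoo*.
*pa*: last vowel = /a/, an unrounded vowel → -pa → *papa*.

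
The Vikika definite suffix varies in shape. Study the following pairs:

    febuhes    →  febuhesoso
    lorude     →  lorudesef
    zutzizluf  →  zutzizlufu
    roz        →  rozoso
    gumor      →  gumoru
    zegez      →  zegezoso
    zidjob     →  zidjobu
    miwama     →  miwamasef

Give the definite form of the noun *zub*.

The suffix is conditioned by the final sound: -oso when the stem ends in a sibilant (*febuhes*, *roz*, *zegez*); -u when the stem ends in a non-sibilant consonant (*zutzizluf*, *gumor*, *zidjob*); -sef when the stem ends in a vowel (*lorude*, *miwama*).
*zub*: final sound = /b/, a non-sibilant consonant → -u → *zubu*.

zubu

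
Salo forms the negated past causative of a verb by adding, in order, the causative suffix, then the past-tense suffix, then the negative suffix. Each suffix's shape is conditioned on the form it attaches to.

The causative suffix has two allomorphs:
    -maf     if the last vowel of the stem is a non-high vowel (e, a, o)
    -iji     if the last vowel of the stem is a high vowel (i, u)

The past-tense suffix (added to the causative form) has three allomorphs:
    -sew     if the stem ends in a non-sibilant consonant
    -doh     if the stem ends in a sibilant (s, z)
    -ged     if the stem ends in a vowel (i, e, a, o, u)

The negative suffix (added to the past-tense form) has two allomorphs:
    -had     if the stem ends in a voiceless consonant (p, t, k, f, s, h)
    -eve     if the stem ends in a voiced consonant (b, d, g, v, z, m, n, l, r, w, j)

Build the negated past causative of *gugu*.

Since the last vowel of *gugu* is /u/ (a high vowel), it takes -iji, giving *guguiji*.
The causative form *guguiji* — final sound /i/ (a vowel) → -ged → *guguijiged*.
The past-tense form *guguijiged* — final consonant /d/ (voiced) → -eve → *guguijigedeve*.

guguijigedeve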